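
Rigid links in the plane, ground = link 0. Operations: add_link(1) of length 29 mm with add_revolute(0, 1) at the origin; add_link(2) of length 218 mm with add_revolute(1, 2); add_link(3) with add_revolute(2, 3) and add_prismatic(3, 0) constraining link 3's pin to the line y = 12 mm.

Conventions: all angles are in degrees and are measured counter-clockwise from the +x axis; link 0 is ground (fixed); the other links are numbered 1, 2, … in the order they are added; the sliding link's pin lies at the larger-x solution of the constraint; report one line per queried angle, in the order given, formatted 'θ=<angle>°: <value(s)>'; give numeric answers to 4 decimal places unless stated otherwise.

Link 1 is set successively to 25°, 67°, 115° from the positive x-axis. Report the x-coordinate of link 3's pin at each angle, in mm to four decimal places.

geometry: r = 29 mm, L = 218 mm, e = 12 mm
θ=25°: crank pin P = (r cos θ, r sin θ) = (26.282926, 12.255930)
θ=25°: h = r sin θ − e = 12.255930 − 12 = 0.255930
θ=25°: x = r cos θ + √(L² − h²) = 26.282926 + 217.999850 = 244.282776
θ=67°: crank pin P = (r cos θ, r sin θ) = (11.331203, 26.694641)
θ=67°: h = r sin θ − e = 26.694641 − 12 = 14.694641
θ=67°: x = r cos θ + √(L² − h²) = 11.331203 + 217.504178 = 228.835381
θ=115°: crank pin P = (r cos θ, r sin θ) = (-12.255930, 26.282926)
θ=115°: h = r sin θ − e = 26.282926 − 12 = 14.282926
θ=115°: x = r cos θ + √(L² − h²) = -12.255930 + 217.531602 = 205.275673

θ=25°: 244.2828
θ=67°: 228.8354
θ=115°: 205.2757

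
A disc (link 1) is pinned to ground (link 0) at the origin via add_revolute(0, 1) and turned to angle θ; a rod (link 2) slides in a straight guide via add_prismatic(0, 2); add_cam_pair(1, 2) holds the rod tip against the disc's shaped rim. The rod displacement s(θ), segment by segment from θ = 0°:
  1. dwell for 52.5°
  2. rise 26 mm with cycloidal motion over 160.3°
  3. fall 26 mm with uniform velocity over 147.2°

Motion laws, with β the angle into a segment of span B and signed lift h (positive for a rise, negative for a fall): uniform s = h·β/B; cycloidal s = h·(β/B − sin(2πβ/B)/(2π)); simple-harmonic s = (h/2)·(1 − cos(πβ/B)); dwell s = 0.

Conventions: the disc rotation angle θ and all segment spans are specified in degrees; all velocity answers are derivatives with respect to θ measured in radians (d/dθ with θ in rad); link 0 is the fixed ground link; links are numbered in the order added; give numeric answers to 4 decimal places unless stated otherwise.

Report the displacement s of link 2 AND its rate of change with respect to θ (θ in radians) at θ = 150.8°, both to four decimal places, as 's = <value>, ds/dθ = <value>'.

segment 1 (0° to 52.5°, dwell): s unchanged at 0.0000
θ = 150.8° falls in segment 2 (52.5° to 212.8°, cycloidal, h = 26): β = 150.8 − 52.5 = 98.3°, B = 160.3°; Δs = 26·(0.6132 − sin(2π·0.6132)/(2π)) = 18.6456; s = 0.0000 + 18.6456 = 18.6456
velocity in seg [52.5°–212.8°] (cycloidal), θ in radians: β = 98.3° = 1.7157 rad, B = 160.3° = 2.7978 rad; ds/dθ = (h/B)(1 − cos(2πβ/B)) = (26/2.7978)(1 − cos(2π·0.6132)) = 16.332124 mm/rad

s = 18.6456, ds/dθ = 16.3321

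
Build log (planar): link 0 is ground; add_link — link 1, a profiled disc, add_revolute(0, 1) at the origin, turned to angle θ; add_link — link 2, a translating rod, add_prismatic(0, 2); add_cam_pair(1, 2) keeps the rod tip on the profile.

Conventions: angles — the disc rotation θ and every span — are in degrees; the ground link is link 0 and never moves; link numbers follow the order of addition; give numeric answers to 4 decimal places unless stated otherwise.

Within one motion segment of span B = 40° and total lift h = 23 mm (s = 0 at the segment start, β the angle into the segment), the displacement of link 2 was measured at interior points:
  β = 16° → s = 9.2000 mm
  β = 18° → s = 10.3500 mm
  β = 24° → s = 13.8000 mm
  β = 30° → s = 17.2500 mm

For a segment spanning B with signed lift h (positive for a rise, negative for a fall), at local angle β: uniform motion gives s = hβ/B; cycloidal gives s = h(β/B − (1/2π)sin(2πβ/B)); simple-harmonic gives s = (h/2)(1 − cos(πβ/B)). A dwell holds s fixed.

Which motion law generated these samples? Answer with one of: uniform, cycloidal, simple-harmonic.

candidates at β/B = r: uniform s = h·r (linear in β); cycloidal s = h·(r − sin(2πr)/(2π)); simple-harmonic s = (h/2)(1 − cos(πr))
β=16°: printed 9.2000 | uniform 9.2000, cycloidal 7.0484, simple-harmonic 7.9463
β=18°: printed 10.3500 | uniform 10.3500, cycloidal 9.2188, simple-harmonic 9.7010
β=24°: printed 13.8000 | uniform 13.8000, cycloidal 15.9516, simple-harmonic 15.0537
β=30°: printed 17.2500 | uniform 17.2500, cycloidal 20.9106, simple-harmonic 19.6317
only one law matches every sample → uniform

uniform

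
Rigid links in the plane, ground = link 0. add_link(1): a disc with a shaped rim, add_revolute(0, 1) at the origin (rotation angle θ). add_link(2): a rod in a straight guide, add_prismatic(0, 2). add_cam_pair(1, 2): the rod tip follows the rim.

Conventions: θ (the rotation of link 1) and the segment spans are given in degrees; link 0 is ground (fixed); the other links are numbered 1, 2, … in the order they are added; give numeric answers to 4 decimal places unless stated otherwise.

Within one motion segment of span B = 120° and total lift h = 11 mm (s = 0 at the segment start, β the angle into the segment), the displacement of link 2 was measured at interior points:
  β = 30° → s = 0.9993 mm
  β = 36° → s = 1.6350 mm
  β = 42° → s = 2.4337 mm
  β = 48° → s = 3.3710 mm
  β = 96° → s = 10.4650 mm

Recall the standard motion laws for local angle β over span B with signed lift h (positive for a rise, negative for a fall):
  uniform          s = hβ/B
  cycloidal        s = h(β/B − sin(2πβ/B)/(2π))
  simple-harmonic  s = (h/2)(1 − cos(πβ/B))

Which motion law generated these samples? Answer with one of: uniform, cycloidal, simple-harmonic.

candidates at β/B = r: uniform s = h·r (linear in β); cycloidal s = h·(r − sin(2πr)/(2π)); simple-harmonic s = (h/2)(1 − cos(πr))
β=30°: printed 0.9993 | uniform 2.7500, cycloidal 0.9993, simple-harmonic 1.6109
β=36°: printed 1.6350 | uniform 3.3000, cycloidal 1.6350, simple-harmonic 2.2672
β=42°: printed 2.4337 | uniform 3.8500, cycloidal 2.4337, simple-harmonic 3.0031
β=48°: printed 3.3710 | uniform 4.4000, cycloidal 3.3710, simple-harmonic 3.8004
β=96°: printed 10.4650 | uniform 8.8000, cycloidal 10.4650, simple-harmonic 9.9496
only one law matches every sample → cycloidal

cycloidal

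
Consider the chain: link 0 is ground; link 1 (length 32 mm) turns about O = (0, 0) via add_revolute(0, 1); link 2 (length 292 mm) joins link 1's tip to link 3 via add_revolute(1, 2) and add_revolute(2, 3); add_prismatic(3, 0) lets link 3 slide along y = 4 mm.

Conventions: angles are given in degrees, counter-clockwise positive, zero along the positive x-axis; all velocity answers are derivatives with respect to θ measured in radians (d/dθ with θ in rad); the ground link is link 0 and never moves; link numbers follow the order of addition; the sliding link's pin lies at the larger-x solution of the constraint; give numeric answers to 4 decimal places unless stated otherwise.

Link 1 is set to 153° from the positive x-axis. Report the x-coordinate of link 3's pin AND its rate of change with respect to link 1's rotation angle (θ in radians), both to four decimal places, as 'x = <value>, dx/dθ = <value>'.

geometry: r = 32 mm, L = 292 mm, e = 4 mm
crank pin P = (r cos θ, r sin θ) = (-28.512209, 14.527696)
h = r sin θ − e = 14.527696 − 4 = 10.527696
x = r cos θ + √(L² − h²) = -28.512209 + 291.810157 = 263.297948
dx/dθ = −r sin θ − h·r cos θ/√(L² − h²) (θ in radians; h = 10.527696) = -13.499055

x = 263.2979, dx/dθ = -13.4991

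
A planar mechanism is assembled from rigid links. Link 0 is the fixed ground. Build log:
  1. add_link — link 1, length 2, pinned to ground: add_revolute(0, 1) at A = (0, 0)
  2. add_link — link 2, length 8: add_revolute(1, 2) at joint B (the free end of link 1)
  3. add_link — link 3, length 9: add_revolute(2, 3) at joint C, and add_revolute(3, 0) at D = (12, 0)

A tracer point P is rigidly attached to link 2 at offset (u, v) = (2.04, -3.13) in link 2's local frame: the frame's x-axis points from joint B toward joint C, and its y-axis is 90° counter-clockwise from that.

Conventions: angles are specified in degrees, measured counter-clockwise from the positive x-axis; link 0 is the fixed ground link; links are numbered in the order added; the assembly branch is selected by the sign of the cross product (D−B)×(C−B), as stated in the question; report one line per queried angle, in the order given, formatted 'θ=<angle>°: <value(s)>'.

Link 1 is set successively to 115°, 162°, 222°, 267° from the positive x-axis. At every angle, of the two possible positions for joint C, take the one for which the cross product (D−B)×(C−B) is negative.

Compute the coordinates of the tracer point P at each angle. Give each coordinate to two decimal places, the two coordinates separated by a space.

A=(0,0), D=(12.00,0)
θ=115°: B = A + 2.00·(cos115°, sin115°) = (-0.8452, 1.8126)
θ=115°: |BD| = 12.9725
θ=115°: circle(B,8.00) ∩ circle(D,9.00): a=5.8310, h=5.4772
θ=115°:   candidates: C₊=(5.6939,6.4213) cross=71.052; C₋=(4.1633,-4.4256) cross=-71.052
θ=115°:   branch - wants cross < 0 → take C=(4.1633,-4.4256) (cross=-71.052)
θ=115°: ex = (C−B)/|BC| = (0.6261,-0.7798); ey = (0.7798,0.6261)
θ=115°: P = B + 2.04·ex + -3.13·ey = (-2.0088,-1.7377)
θ=162°: B = A + 2.00·(cos162°, sin162°) = (-1.9021, 0.6180)
θ=162°: |BD| = 13.9158
θ=162°: circle(B,8.00) ∩ circle(D,9.00): a=6.3471, h=4.8697
θ=162°:   candidates: C₊=(4.6550,5.2011) cross=67.766; C₋=(4.2225,-4.5288) cross=-67.766
θ=162°:   branch - wants cross < 0 → take C=(4.2225,-4.5288) (cross=-67.766)
θ=162°: ex = (C−B)/|BC| = (0.7656,-0.6434); ey = (0.6434,0.7656)
θ=162°: P = B + 2.04·ex + -3.13·ey = (-2.3540,-3.0906)
θ=222°: B = A + 2.00·(cos222°, sin222°) = (-1.4863, -1.3383)
θ=222°: |BD| = 13.5525
θ=222°: circle(B,8.00) ∩ circle(D,9.00): a=6.1491, h=5.1175
θ=222°:   candidates: C₊=(4.1274,4.3614) cross=69.355; C₋=(5.1381,-5.8236) cross=-69.355
θ=222°:   branch - wants cross < 0 → take C=(5.1381,-5.8236) (cross=-69.355)
θ=222°: ex = (C−B)/|BC| = (0.8280,-0.5607); ey = (0.5607,0.8280)
θ=222°: P = B + 2.04·ex + -3.13·ey = (-1.5520,-5.0738)
θ=267°: B = A + 2.00·(cos267°, sin267°) = (-0.1047, -1.9973)
θ=267°: |BD| = 12.2683
θ=267°: circle(B,8.00) ∩ circle(D,9.00): a=5.4413, h=5.8645
θ=267°:   candidates: C₊=(4.3093,4.6748) cross=71.947; C₋=(6.2188,-6.8977) cross=-71.947
θ=267°:   branch - wants cross < 0 → take C=(6.2188,-6.8977) (cross=-71.947)
θ=267°: ex = (C−B)/|BC| = (0.7904,-0.6125); ey = (0.6125,0.7904)
θ=267°: P = B + 2.04·ex + -3.13·ey = (-0.4095,-5.7209)

θ=115°: -2.01 -1.74
θ=162°: -2.35 -3.09
θ=222°: -1.55 -5.07
θ=267°: -0.41 -5.72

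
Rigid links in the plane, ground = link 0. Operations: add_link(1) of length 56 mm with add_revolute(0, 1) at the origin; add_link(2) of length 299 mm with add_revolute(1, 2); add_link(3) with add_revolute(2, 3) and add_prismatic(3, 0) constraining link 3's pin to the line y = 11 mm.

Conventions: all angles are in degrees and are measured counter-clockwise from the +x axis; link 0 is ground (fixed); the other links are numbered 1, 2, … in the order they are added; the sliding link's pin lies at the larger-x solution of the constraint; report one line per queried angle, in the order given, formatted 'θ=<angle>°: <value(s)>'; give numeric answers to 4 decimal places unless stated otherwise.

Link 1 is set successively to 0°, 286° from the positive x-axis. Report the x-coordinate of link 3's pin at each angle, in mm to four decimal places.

geometry: r = 56 mm, L = 299 mm, e = 11 mm
θ=0°: crank pin P = (r cos θ, r sin θ) = (56.000000, 0.000000)
θ=0°: h = r sin θ − e = 0.000000 − 11 = -11.000000
θ=0°: x = r cos θ + √(L² − h²) = 56.000000 + 298.797590 = 354.797590
θ=286°: crank pin P = (r cos θ, r sin θ) = (15.435692, -53.830655)
θ=286°: h = r sin θ − e = -53.830655 − 11 = -64.830655
θ=286°: x = r cos θ + √(L² − h²) = 15.435692 + 291.886941 = 307.322633

θ=0°: 354.7976
θ=286°: 307.3226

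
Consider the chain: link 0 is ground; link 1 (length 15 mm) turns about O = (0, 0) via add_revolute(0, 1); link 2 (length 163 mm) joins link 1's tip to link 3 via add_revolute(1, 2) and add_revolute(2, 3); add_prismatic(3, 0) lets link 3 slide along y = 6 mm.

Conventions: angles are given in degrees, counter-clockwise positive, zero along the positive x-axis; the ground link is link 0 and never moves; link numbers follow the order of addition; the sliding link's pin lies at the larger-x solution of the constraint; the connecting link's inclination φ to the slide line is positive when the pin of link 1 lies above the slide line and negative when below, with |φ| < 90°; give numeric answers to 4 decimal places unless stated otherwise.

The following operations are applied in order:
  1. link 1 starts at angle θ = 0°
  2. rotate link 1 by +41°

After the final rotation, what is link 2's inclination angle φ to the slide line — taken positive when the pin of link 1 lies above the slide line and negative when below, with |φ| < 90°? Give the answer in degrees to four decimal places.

geometry: r = 15 mm, L = 163 mm, e = 6 mm; θ starts at 0°
rotate link 1 by +41°: θ ← 0° +41° = 41°
h = r sin θ − e = 9.840885 − 6 = 3.840885
sin φ = h / L = 3.840885 / 163 = 0.02356371
φ = arcsin(0.02356371) = 1.350226°

1.3502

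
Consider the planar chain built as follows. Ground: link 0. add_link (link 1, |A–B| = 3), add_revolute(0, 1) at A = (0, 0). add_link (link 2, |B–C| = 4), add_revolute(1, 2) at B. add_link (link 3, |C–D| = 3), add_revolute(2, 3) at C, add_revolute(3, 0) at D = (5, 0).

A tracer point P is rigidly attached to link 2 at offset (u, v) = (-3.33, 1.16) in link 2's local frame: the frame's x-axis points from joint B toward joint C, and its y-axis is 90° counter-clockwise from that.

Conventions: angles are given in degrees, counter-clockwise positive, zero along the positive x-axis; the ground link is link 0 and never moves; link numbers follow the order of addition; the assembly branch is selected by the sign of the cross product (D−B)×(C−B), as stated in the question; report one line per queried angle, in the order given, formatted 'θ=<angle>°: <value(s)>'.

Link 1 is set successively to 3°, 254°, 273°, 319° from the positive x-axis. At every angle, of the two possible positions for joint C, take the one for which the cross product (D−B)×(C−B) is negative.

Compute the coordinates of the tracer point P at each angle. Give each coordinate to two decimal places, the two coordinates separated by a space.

A=(0,0), D=(5.00,0)
θ=3°: B = A + 3.00·(cos3°, sin3°) = (2.9959, 0.1570)
θ=3°: |BD| = 2.0103
θ=3°: circle(B,4.00) ∩ circle(D,3.00): a=2.7462, h=2.9083
θ=3°:   candidates: C₊=(5.9609,2.8420) cross=5.846; C₋=(5.5065,-2.9569) cross=-5.846
θ=3°:   branch - wants cross < 0 → take C=(5.5065,-2.9569) (cross=-5.846)
θ=3°: ex = (C−B)/|BC| = (0.6277,-0.7785); ey = (0.7785,0.6277)
θ=3°: P = B + -3.33·ex + 1.16·ey = (1.8088,3.4774)
θ=254°: B = A + 3.00·(cos254°, sin254°) = (-0.8269, -2.8838)
θ=254°: |BD| = 6.5015
θ=254°: circle(B,4.00) ∩ circle(D,3.00): a=3.7891, h=1.2818
θ=254°:   candidates: C₊=(2.0005,-0.0543) cross=8.333; C₋=(3.1376,-2.3519) cross=-8.333
θ=254°:   branch - wants cross < 0 → take C=(3.1376,-2.3519) (cross=-8.333)
θ=254°: ex = (C−B)/|BC| = (0.9911,0.1330); ey = (-0.1330,0.9911)
θ=254°: P = B + -3.33·ex + 1.16·ey = (-4.2816,-2.1769)
θ=273°: B = A + 3.00·(cos273°, sin273°) = (0.1570, -2.9959)
θ=273°: |BD| = 5.6947
θ=273°: circle(B,4.00) ∩ circle(D,3.00): a=3.4620, h=2.0037
θ=273°:   candidates: C₊=(2.0471,0.5294) cross=11.410; C₋=(4.1553,-2.8786) cross=-11.410
θ=273°:   branch - wants cross < 0 → take C=(4.1553,-2.8786) (cross=-11.410)
θ=273°: ex = (C−B)/|BC| = (0.9996,0.0293); ey = (-0.0293,0.9996)
θ=273°: P = B + -3.33·ex + 1.16·ey = (-3.2056,-1.9340)
θ=319°: B = A + 3.00·(cos319°, sin319°) = (2.2641, -1.9682)
θ=319°: |BD| = 3.3703
θ=319°: circle(B,4.00) ∩ circle(D,3.00): a=2.7236, h=2.9295
θ=319°:   candidates: C₊=(2.7643,2.0004) cross=9.873; C₋=(6.1858,-2.7557) cross=-9.873
θ=319°:   branch - wants cross < 0 → take C=(6.1858,-2.7557) (cross=-9.873)
θ=319°: ex = (C−B)/|BC| = (0.9804,-0.1969); ey = (0.1969,0.9804)
θ=319°: P = B + -3.33·ex + 1.16·ey = (-0.7723,-0.1753)

θ=3°: 1.81 3.48
θ=254°: -4.28 -2.18
θ=273°: -3.21 -1.93
θ=319°: -0.77 -0.18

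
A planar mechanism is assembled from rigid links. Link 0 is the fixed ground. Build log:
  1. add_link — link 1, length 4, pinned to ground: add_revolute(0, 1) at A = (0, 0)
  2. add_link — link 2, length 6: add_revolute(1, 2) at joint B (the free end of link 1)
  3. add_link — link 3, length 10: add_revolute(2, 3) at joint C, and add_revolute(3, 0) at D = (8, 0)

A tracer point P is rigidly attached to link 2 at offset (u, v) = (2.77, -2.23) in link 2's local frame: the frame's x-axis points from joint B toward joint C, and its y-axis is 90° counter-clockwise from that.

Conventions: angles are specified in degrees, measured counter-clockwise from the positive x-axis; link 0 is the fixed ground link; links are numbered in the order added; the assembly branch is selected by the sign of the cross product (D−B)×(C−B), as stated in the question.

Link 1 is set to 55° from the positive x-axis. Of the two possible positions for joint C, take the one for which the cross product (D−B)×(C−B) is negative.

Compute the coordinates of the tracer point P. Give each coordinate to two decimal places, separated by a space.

A=(0,0), D=(8.00,0)
B = A + 4.00·(cos55°, sin55°) = (2.2943, 3.2766)
|BD| = 6.5796
circle(B,6.00) ∩ circle(D,10.00): a=-1.5737, h=5.7899
  candidates: C₊=(3.8130,9.0812) cross=38.095; C₋=(-1.9538,-0.9606) cross=-38.095
  branch - wants cross < 0 → take C=(-1.9538,-0.9606) (cross=-38.095)
ex = (C−B)/|BC| = (-0.7080,-0.7062); ey = (0.7062,-0.7080)
P = B + 2.77·ex + -2.23·ey = (-1.2417,2.8993)

-1.24 2.90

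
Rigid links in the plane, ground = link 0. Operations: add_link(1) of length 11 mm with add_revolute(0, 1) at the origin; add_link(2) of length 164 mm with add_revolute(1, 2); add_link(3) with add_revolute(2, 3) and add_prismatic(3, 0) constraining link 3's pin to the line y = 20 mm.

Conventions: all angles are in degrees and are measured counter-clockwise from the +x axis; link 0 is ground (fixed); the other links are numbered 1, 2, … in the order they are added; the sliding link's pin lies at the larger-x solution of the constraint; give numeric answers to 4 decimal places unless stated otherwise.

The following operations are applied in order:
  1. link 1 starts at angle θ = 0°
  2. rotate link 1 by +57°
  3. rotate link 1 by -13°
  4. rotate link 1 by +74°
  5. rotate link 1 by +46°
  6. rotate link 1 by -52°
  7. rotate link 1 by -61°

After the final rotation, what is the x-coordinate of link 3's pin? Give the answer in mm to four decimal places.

geometry: r = 11 mm, L = 164 mm, e = 20 mm; θ starts at 0°
rotate link 1 by +57°: θ ← 0° +57° = 57°
rotate link 1 by -13°: θ ← 57° -13° = 44°
rotate link 1 by +74°: θ ← 44° +74° = 118°
rotate link 1 by +46°: θ ← 118° +46° = 164°
rotate link 1 by -52°: θ ← 164° -52° = 112°
rotate link 1 by -61°: θ ← 112° -61° = 51°
crank pin P = (r cos θ, r sin θ) = (6.922524, 8.548606)
h = r sin θ − e = 8.548606 − 20 = -11.451394
x = r cos θ + √(L² − h²) = 6.922524 + 163.599711 = 170.522236

170.5222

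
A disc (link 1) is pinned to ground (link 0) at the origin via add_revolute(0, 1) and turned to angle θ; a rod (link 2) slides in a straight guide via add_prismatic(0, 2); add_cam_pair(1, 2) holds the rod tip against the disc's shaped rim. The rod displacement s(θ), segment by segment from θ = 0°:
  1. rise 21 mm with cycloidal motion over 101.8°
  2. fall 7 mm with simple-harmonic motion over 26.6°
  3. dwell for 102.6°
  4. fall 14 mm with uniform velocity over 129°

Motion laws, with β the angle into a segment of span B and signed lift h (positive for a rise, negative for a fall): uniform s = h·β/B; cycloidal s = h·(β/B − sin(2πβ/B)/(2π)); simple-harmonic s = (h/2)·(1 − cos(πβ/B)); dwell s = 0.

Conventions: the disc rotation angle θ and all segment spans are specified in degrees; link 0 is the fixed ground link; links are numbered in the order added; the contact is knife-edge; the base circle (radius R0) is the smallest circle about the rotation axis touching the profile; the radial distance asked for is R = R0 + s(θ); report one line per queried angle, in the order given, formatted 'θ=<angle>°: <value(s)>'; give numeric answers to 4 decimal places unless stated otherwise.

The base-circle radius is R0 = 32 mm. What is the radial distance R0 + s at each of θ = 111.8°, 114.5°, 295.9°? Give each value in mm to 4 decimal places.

segment 1 (0° to 101.8°, cycloidal, h = 21) is passed completely: s = 0.0000 + (21) = 21.0000
θ = 111.8° falls in segment 2 (101.8° to 128.4°, simple-harmonic, h = -7): β = 111.8 − 101.8 = 10°, B = 26.6°; Δs = -7/2·(1 − cos(π·0.3759)) = -2.1702; s = 21.0000 − 2.1702 = 18.8298
θ = 114.5° falls in segment 2 (101.8° to 128.4°, simple-harmonic, h = -7): β = 114.5 − 101.8 = 12.7°, B = 26.6°; Δs = -7/2·(1 − cos(π·0.4774)) = -3.2522; s = 21.0000 − 3.2522 = 17.7478
segment 2 (101.8° to 128.4°, simple-harmonic, h = -7) is passed completely: s = 21.0000 + (-7) = 14.0000
segment 3 (128.4° to 231°, dwell): s unchanged at 14.0000
θ = 295.9° falls in segment 4 (231° to 360°, uniform, h = -14): β = 295.9 − 231 = 64.9°, B = 129°; Δs = -14·64.9/129 = -7.0434; s = 14.0000 − 7.0434 = 6.9566
θ=111.8°: R = R0 + s = 32 + 18.8298 = 50.8298
θ=114.5°: R = R0 + s = 32 + 17.7478 = 49.7478
θ=295.9°: R = R0 + s = 32 + 6.9566 = 38.9566

θ=111.8°: 50.8298
θ=114.5°: 49.7478
θ=295.9°: 38.9566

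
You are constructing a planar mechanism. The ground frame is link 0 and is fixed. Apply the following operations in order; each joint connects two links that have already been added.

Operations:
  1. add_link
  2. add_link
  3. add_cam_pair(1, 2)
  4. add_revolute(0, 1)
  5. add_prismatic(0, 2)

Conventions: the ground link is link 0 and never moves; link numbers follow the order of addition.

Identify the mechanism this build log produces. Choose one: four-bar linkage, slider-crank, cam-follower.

links: 3 (incl. ground); joints: 1 revolute, 1 prismatic, 1 higher (cam) pair, forming one closed loop
3 links, revolute + prismatic + higher pair in one loop → cam-follower

cam-follower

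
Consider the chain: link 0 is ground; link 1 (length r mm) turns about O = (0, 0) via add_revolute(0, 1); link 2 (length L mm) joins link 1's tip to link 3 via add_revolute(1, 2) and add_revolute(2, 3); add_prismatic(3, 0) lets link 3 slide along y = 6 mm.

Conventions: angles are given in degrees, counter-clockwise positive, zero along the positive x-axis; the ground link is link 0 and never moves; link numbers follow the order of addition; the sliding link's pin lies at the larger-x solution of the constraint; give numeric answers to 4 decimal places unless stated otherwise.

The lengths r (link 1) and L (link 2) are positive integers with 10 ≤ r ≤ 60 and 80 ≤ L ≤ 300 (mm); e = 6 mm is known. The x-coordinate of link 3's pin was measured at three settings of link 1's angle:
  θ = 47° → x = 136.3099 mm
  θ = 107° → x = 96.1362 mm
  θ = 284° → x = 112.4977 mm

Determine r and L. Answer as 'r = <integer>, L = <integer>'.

constraint per measurement: (x − r cos θ)² + (r sin θ − e)² = L²
subtracting the θ₁ and θ₂ equations cancels the r² and L² terms:
r = (x₁² − x₂²) / (2[(x₁cos θ₁ + e sin θ₁) − (x₂cos θ₂ + e sin θ₂)]) = 38.9999 → r = 39
L² = (x₁ − r cos θ₁)² + (r sin θ₁ − e)² = 12543.9913 → L = 112.0000 → L = 112
check at θ₃=284°: x = 112.4977 (printed 112.4977) ✓

r = 39, L = 112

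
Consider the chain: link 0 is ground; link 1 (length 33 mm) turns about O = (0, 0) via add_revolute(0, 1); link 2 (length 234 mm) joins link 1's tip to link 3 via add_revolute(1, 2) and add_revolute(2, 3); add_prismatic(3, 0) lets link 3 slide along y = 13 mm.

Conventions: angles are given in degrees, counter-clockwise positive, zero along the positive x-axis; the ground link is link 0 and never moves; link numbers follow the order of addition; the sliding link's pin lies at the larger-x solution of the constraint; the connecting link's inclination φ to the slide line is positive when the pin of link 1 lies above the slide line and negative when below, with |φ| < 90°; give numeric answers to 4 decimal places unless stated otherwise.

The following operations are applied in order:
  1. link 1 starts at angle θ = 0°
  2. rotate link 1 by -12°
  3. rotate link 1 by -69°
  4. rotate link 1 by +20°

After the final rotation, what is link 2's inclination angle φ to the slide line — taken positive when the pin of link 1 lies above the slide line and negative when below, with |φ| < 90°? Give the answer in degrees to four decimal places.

geometry: r = 33 mm, L = 234 mm, e = 13 mm; θ starts at 0°
rotate link 1 by -12°: θ ← 0° -12° = -12°
rotate link 1 by -69°: θ ← -12° -69° = -81°
rotate link 1 by +20°: θ ← -81° +20° = -61°
h = r sin θ − e = -28.862450 − 13 = -41.862450
sin φ = h / L = -41.862450 / 234 = -0.17889936
φ = arcsin(-0.17889936) = -10.305657°

-10.3057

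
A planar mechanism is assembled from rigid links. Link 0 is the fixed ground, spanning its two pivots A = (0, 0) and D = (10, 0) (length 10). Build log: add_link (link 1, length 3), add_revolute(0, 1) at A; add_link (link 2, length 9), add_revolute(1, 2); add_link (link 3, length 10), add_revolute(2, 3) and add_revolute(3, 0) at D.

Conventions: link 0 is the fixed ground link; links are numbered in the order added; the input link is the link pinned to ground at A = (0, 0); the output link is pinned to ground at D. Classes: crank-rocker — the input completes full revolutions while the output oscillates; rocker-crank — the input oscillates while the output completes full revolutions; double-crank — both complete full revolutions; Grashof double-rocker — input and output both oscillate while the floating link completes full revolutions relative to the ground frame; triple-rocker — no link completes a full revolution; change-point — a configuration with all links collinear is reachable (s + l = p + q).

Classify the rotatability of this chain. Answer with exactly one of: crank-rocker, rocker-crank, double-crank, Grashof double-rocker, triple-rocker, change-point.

lengths: ground=10, input=3, coupler=9, output=10
sorted: s=3 (shortest), l=10 (longest), p+q=19
s + l = 13 vs p + q = 19
s + l < p + q (Grashof) with shortest = input link → crank-rocker

crank-rocker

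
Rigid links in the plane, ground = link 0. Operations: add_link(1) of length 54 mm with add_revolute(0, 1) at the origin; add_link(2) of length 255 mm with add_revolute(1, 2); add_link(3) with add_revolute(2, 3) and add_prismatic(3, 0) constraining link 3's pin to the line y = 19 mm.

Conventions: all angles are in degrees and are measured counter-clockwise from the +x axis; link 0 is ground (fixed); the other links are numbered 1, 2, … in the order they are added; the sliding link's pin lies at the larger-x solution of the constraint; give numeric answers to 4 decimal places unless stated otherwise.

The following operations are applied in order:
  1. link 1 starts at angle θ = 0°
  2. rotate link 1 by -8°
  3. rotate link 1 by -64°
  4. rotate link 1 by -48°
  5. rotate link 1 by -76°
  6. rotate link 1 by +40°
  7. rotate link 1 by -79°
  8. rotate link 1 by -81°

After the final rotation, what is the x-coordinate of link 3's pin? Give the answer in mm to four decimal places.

geometry: r = 54 mm, L = 255 mm, e = 19 mm; θ starts at 0°
rotate link 1 by -8°: θ ← 0° -8° = -8°
rotate link 1 by -64°: θ ← -8° -64° = -72°
rotate link 1 by -48°: θ ← -72° -48° = -120°
rotate link 1 by -76°: θ ← -120° -76° = -196°
rotate link 1 by +40°: θ ← -196° +40° = -156°
rotate link 1 by -79°: θ ← -156° -79° = -235°
rotate link 1 by -81°: θ ← -235° -81° = -316°
crank pin P = (r cos θ, r sin θ) = (38.844349, 37.511552)
h = r sin θ − e = 37.511552 − 19 = 18.511552
x = r cos θ + √(L² − h²) = 38.844349 + 254.327196 = 293.171545

293.1715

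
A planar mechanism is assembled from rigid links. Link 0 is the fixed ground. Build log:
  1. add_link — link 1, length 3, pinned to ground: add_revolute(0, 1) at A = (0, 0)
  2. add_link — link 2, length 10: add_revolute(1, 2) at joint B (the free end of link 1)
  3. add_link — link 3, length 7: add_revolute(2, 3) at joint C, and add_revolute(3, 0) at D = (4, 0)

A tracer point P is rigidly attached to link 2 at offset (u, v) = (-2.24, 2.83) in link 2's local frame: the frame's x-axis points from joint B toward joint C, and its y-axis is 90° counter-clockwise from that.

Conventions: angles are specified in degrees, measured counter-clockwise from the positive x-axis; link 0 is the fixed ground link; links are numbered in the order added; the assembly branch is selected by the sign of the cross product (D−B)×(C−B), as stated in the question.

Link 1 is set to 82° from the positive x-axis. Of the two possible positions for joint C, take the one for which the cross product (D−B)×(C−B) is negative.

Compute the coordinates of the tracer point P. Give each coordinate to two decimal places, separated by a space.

A=(0,0), D=(4.00,0)
B = A + 3.00·(cos82°, sin82°) = (0.4175, 2.9708)
|BD| = 4.6540
circle(B,10.00) ∩ circle(D,7.00): a=7.8061, h=6.2501
  candidates: C₊=(10.4160,2.7990) cross=29.088; C₋=(2.4367,-6.8232) cross=-29.088
  branch - wants cross < 0 → take C=(2.4367,-6.8232) (cross=-29.088)
ex = (C−B)/|BC| = (0.2019,-0.9794); ey = (0.9794,0.2019)
P = B + -2.24·ex + 2.83·ey = (2.7369,5.7361)

2.74 5.74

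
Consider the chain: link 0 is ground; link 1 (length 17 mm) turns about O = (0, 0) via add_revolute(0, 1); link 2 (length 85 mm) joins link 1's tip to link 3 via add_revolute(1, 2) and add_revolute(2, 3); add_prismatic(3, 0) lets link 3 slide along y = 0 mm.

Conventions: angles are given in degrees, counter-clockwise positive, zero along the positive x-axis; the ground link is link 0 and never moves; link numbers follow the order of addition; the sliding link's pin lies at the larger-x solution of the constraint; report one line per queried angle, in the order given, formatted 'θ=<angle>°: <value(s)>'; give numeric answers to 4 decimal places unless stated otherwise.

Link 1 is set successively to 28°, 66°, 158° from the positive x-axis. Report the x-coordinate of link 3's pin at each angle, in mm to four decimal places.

geometry: r = 17 mm, L = 85 mm, e = 0 mm
θ=28°: crank pin P = (r cos θ, r sin θ) = (15.010109, 7.981017)
θ=28°: h = r sin θ − e = 7.981017 − 0 = 7.981017
θ=28°: x = r cos θ + √(L² − h²) = 15.010109 + 84.624484 = 99.634594
θ=66°: crank pin P = (r cos θ, r sin θ) = (6.914523, 15.530273)
θ=66°: h = r sin θ − e = 15.530273 − 0 = 15.530273
θ=66°: x = r cos θ + √(L² − h²) = 6.914523 + 83.569197 = 90.483720
θ=158°: crank pin P = (r cos θ, r sin θ) = (-15.762126, 6.368312)
θ=158°: h = r sin θ − e = 6.368312 − 0 = 6.368312
θ=158°: x = r cos θ + √(L² − h²) = -15.762126 + 84.761103 = 68.998978

θ=28°: 99.6346
θ=66°: 90.4837
θ=158°: 68.9990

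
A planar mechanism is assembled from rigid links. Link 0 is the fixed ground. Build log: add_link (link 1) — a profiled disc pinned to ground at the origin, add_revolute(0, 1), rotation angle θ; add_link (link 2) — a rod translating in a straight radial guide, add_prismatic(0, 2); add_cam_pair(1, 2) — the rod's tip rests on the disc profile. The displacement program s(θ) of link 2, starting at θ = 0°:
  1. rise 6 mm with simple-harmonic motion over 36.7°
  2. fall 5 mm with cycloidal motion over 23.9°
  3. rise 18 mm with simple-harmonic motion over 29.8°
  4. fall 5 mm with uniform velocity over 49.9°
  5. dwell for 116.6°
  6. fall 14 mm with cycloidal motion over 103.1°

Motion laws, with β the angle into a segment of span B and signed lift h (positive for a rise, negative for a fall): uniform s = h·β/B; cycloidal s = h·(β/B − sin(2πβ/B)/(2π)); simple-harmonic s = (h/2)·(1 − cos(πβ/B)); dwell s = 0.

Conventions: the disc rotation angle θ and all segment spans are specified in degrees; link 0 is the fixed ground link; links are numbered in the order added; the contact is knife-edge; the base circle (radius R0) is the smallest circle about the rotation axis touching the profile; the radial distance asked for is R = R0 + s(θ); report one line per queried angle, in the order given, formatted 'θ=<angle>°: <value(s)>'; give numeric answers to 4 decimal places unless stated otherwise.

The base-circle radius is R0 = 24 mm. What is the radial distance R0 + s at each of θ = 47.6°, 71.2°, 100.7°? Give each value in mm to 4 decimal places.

seg 1 [0°–36.7°] simple-harmonic, h=6: full span → s += 6 → s = 6.0000
seg 2 [36.7°–60.6°] cycloidal, h=-5: θ=47.6° here. β=10.9, B=23.9. -5·(0.4561 − sin(2π·0.4561)/(2π)) = -2.0634 → s = 3.9366
seg 2 [36.7°–60.6°] cycloidal, h=-5: full span → s += -5 → s = 1.0000
seg 3 [60.6°–90.4°] simple-harmonic, h=18: θ=71.2° here. β=10.6, B=29.8. 18/2·(1 − cos(π·0.3557)) = 5.0585 → s = 6.0585
seg 3 [60.6°–90.4°] simple-harmonic, h=18: full span → s += 18 → s = 19.0000
seg 4 [90.4°–140.3°] uniform, h=-5: θ=100.7° here. β=10.3, B=49.9. -5·10.3/49.9 = -1.0321 → s = 17.9679
θ=47.6°: R = R0 + s = 24 + 3.9366 = 27.9366
θ=71.2°: R = R0 + s = 24 + 6.0585 = 30.0585
θ=100.7°: R = R0 + s = 24 + 17.9679 = 41.9679

θ=47.6°: 27.9366
θ=71.2°: 30.0585
θ=100.7°: 41.9679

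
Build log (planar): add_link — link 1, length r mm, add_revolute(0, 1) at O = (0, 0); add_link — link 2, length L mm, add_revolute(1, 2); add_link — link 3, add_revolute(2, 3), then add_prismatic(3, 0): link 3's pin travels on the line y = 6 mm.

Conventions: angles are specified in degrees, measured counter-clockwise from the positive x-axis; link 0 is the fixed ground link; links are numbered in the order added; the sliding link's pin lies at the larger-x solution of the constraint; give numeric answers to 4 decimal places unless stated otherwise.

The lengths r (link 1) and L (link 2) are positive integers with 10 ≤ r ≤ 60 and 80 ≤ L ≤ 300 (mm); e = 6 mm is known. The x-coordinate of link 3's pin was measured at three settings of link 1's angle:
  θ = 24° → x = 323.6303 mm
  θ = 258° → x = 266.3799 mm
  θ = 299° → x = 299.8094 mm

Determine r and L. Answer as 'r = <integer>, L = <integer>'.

constraint per measurement: (x − r cos θ)² + (r sin θ − e)² = L²
subtracting the θ₁ and θ₂ equations cancels the r² and L² terms:
r = (x₁² − x₂²) / (2[(x₁cos θ₁ + e sin θ₁) − (x₂cos θ₂ + e sin θ₂)]) = 47.0000 → r = 47
L² = (x₁ − r cos θ₁)² + (r sin θ₁ − e)² = 78960.9785 → L = 281.0000 → L = 281
check at θ₃=299°: x = 299.8094 (printed 299.8094) ✓

r = 47, L = 281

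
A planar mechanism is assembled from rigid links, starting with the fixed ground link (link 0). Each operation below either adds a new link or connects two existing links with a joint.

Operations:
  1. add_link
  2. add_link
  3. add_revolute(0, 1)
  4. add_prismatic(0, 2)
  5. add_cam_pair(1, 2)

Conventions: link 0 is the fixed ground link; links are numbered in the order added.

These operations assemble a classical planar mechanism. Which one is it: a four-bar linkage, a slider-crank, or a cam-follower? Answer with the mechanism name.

links: 3 (incl. ground); joints: 1 revolute, 1 prismatic, 1 higher (cam) pair, forming one closed loop
3 links, revolute + prismatic + higher pair in one loop → cam-follower

cam-follower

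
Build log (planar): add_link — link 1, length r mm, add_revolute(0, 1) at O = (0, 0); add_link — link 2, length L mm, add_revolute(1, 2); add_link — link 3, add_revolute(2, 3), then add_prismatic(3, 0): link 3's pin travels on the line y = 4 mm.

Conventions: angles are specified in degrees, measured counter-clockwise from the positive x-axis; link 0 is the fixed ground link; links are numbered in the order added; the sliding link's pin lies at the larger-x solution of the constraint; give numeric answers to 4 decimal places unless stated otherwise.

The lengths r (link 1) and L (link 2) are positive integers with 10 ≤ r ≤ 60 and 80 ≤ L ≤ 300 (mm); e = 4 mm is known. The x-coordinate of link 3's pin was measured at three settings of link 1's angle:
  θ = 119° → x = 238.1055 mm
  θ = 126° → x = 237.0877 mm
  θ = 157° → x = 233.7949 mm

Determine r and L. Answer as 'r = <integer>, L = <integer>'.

constraint per measurement: (x − r cos θ)² + (r sin θ − e)² = L²
subtracting the θ₁ and θ₂ equations cancels the r² and L² terms:
r = (x₁² − x₂²) / (2[(x₁cos θ₁ + e sin θ₁) − (x₂cos θ₂ + e sin θ₂)]) = 9.9997 → r = 10
L² = (x₁ − r cos θ₁)² + (r sin θ₁ − e)² = 59048.9763 → L = 243.0000 → L = 243
check at θ₃=157°: x = 233.7949 (printed 233.7949) ✓

r = 10, L = 243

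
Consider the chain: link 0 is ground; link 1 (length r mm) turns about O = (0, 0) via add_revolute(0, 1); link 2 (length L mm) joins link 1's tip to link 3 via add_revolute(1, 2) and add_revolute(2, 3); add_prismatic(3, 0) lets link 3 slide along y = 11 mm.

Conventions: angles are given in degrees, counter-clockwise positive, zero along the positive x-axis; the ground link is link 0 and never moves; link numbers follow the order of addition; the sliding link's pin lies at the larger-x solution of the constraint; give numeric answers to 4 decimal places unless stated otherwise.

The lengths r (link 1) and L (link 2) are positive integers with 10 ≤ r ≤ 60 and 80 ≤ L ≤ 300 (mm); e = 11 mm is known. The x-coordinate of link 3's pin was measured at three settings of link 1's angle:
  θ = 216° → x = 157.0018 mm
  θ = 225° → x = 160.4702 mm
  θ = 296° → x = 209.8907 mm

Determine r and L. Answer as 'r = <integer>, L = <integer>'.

constraint per measurement: (x − r cos θ)² + (r sin θ − e)² = L²
subtracting the θ₁ and θ₂ equations cancels the r² and L² terms:
r = (x₁² − x₂²) / (2[(x₁cos θ₁ + e sin θ₁) − (x₂cos θ₂ + e sin θ₂)]) = 44.9987 → r = 45
L² = (x₁ − r cos θ₁)² + (r sin θ₁ − e)² = 38809.0138 → L = 197.0000 → L = 197
check at θ₃=296°: x = 209.8907 (printed 209.8907) ✓

r = 45, L = 197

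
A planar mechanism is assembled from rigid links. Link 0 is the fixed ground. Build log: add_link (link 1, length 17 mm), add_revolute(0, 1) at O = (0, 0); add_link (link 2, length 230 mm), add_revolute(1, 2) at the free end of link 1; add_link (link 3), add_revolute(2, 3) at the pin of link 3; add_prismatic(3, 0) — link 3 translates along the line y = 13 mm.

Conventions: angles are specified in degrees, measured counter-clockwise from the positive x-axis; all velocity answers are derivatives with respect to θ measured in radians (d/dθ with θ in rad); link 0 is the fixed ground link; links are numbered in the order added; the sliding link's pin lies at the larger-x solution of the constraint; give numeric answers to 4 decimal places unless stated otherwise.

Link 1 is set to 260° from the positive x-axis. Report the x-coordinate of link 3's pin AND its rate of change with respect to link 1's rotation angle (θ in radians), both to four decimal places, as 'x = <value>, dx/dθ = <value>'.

geometry: r = 17 mm, L = 230 mm, e = 13 mm
crank pin P = (r cos θ, r sin θ) = (-2.952019, -16.741732)
h = r sin θ − e = -16.741732 − 13 = -29.741732
x = r cos θ + √(L² − h²) = -2.952019 + 228.068914 = 225.116895
dx/dθ = −r sin θ − h·r cos θ/√(L² − h²) (θ in radians; h = -29.741732) = 16.356769

x = 225.1169, dx/dθ = 16.3568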